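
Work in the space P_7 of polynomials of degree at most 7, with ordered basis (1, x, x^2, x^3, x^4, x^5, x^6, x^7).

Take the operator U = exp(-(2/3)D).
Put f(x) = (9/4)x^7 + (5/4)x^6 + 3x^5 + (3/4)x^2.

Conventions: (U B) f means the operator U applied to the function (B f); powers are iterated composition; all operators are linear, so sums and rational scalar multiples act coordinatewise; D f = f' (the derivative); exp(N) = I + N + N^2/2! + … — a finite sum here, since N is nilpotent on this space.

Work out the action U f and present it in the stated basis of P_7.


the result is g(x) = (9/4)x^7 - (37/4)x^6 + 19x^5 - 25x^4 + (580/27)x^3 - (1151/108)x^2 + (191/81)x - 61/729

order-1 term: -(21/2)x^6 - 5x^5 - 10x^4 - x
order-2 term: 21x^5 + (25/3)x^4 + (40/3)x^3 + 1/3
order-3 term: -(70/3)x^4 - (200/27)x^3 - (80/9)x^2
order-4 term: (140/9)x^3 + (100/27)x^2 + (80/27)x
order-5 term: -(56/9)x^2 - (80/81)x - 32/81
order-6 term: (112/81)x + 80/729
order-7 term: -32/243
the series for exp(-(2/3)D) f terminates at order 7
exp(-(2/3)D) f = (9/4)x^7 - (37/4)x^6 + 19x^5 - 25x^4 + (580/27)x^3 - (1151/108)x^2 + (191/81)x - 61/729


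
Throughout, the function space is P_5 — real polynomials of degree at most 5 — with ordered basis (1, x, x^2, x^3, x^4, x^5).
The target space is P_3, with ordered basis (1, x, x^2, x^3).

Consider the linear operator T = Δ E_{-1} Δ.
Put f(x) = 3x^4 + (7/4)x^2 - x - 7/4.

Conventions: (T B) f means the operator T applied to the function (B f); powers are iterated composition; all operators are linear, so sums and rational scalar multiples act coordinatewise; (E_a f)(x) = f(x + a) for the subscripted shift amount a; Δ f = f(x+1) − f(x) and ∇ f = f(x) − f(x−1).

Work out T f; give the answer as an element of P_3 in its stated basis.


Δ f = 12x^3 + 18x^2 + (31/2)x + 15/4
E_{-1} Δ f = 12x^3 - 18x^2 + (31/2)x - 23/4
Δ E_{-1} Δ f = 36x^2 + 19/2

the image equals g(x) = 36x^2 + 19/2


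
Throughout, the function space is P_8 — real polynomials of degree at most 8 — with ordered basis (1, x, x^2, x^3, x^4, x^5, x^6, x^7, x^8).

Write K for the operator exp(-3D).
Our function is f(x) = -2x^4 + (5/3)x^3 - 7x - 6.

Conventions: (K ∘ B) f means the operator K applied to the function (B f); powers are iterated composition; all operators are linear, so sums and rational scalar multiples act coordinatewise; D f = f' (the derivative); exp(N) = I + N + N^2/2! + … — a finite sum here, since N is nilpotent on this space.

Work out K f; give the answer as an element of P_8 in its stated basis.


order-1 term: 24x^3 - 15x^2 + 21
order-2 term: -108x^2 + 45x
order-3 term: 216x - 45
order-4 term: -162
the series for exp(-3D) f terminates at order 4
exp(-3D) f = -2x^4 + (77/3)x^3 - 123x^2 + 254x - 192

the image equals g(x) = -2x^4 + (77/3)x^3 - 123x^2 + 254x - 192


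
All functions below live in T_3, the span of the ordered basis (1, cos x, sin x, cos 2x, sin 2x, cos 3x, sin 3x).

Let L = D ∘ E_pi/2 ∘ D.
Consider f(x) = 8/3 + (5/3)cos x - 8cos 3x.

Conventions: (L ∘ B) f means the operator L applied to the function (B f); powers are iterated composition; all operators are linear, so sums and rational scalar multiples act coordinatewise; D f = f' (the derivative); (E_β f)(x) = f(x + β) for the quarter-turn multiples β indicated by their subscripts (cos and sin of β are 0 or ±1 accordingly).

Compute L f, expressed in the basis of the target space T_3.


the image equals g(x) = (5/3)sin x + 72sin 3x

D f = -(5/3)sin x + 24sin 3x
E_pi/2 D f = -(5/3)cos x - 24cos 3x
D E_pi/2 D f = (5/3)sin x + 72sin 3x


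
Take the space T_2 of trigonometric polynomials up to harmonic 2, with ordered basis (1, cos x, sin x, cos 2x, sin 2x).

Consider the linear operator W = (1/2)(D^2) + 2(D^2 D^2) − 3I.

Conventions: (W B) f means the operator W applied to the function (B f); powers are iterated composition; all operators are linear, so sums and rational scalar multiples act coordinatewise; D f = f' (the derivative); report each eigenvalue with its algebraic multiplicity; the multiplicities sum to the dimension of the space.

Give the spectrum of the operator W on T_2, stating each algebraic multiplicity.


image of 1: -3
image of cos x: -(3/2)cos x
image of sin x: -(3/2)sin x
image of cos 2x: 27cos 2x
image of sin 2x: 27sin 2x
the matrix is diagonal; its diagonal is (-3, -3/2, -3/2, 27, 27)
for a triangular matrix the eigenvalues are the diagonal entries, with algebraic multiplicity their repetition count

λ = -3 (multiplicity 1), λ = -3/2 (multiplicity 2), λ = 27 (multiplicity 2)


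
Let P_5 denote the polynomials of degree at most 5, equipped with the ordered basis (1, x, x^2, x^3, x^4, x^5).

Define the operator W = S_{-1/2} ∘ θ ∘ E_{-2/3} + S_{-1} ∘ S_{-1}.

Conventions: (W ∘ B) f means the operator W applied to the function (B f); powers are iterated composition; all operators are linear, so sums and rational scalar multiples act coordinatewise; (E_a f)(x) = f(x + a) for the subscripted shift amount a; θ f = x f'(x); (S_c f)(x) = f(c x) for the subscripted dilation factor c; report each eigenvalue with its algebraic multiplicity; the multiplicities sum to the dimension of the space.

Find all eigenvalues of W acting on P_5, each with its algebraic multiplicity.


image of 1: 1
image of x: (1/2)x
image of x^2: (3/2)x^2 + (2/3)x
image of x^3: (5/8)x^3 - x^2 - (2/3)x
image of x^4: (5/4)x^4 + x^3 + (4/3)x^2 + (16/27)x
image of x^5: (27/32)x^5 - (5/6)x^4 - (5/3)x^3 - (40/27)x^2 - (40/81)x
the matrix is upper triangular; its diagonal is (1, 1/2, 3/2, 5/8, 5/4, 27/32)
for a triangular matrix the eigenvalues are the diagonal entries, with algebraic multiplicity their repetition count

λ = 1/2 (multiplicity 1), λ = 5/8 (multiplicity 1), λ = 27/32 (multiplicity 1), λ = 1 (multiplicity 1), λ = 5/4 (multiplicity 1), λ = 3/2 (multiplicity 1)


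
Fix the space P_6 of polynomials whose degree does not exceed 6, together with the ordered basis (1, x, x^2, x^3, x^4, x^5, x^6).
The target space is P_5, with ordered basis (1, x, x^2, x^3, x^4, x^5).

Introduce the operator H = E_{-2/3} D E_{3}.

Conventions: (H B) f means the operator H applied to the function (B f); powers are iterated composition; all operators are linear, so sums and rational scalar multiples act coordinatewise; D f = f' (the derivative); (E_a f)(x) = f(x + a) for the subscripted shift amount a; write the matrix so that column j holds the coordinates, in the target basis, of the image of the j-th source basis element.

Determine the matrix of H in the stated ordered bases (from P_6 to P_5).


the matrix is [[0, 1, 14/3, 49/3, 1372/27, 12005/81, 33614/81]; [0, 0, 2, 14, 196/3, 6860/27, 24010/27]; [0, 0, 0, 3, 28, 490/3, 6860/9]; [0, 0, 0, 0, 4, 140/3, 980/3]; [0, 0, 0, 0, 0, 5, 70]; [0, 0, 0, 0, 0, 0, 6]] (rows listed top to bottom)

image of 1: 0
image of x: 1
image of x^2: 2x + 14/3
image of x^3: 3x^2 + 14x + 49/3
image of x^4: 4x^3 + 28x^2 + (196/3)x + 1372/27
image of x^5: 5x^4 + (140/3)x^3 + (490/3)x^2 + (6860/27)x + 12005/81
image of x^6: 6x^5 + 70x^4 + (980/3)x^3 + (6860/9)x^2 + (24010/27)x + 33614/81
each image's coordinates form column j of the matrix


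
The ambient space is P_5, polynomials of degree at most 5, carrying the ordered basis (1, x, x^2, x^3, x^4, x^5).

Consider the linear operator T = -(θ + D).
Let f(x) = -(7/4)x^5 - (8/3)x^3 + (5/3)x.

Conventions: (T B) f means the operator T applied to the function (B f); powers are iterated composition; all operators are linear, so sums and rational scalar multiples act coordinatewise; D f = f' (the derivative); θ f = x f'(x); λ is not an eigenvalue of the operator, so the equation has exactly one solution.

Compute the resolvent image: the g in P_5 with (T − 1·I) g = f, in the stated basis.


the result is g(x) = (7/24)x^5 - (7/24)x^4 + (23/24)x^3 - (23/24)x^2 + (1/8)x - 1/8

write g with unknown coordinates in the stated basis and equate coefficients in (T − 1·I) g = f
solving from the highest basis element down gives g = (7/24)x^5 - (7/24)x^4 + (23/24)x^3 - (23/24)x^2 + (1/8)x - 1/8
check: T g = -(35/24)x^5 - (7/24)x^4 - (41/24)x^3 - (23/24)x^2 + (43/24)x - 1/8
so T g − 1·g = -(7/4)x^5 - (8/3)x^3 + (5/3)x = f ✓


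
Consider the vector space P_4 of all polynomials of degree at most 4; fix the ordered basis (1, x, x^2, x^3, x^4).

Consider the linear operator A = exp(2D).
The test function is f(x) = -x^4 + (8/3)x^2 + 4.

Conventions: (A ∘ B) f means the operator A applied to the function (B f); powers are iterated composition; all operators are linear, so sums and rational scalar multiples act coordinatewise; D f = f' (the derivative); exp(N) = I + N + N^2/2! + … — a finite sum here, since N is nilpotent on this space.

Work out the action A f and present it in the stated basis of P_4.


order-1 term: -8x^3 + (32/3)x
order-2 term: -24x^2 + 32/3
order-3 term: -32x
order-4 term: -16
the series for exp(2D) f terminates at order 4
exp(2D) f = -x^4 - 8x^3 - (64/3)x^2 - (64/3)x - 4/3

the image equals g(x) = -x^4 - 8x^3 - (64/3)x^2 - (64/3)x - 4/3


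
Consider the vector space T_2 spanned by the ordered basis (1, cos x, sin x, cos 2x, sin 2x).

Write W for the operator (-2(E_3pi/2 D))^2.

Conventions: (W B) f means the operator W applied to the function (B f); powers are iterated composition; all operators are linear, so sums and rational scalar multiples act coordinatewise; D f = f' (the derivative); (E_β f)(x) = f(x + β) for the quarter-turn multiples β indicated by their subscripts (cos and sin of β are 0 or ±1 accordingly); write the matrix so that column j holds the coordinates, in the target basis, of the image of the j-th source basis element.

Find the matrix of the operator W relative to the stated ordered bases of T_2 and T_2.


the matrix is [[0, 0, 0, 0, 0]; [0, 4, 0, 0, 0]; [0, 0, 4, 0, 0]; [0, 0, 0, -16, 0]; [0, 0, 0, 0, -16]] (rows listed top to bottom)

image of 1: 0
image of cos x: 4cos x
image of sin x: 4sin x
image of cos 2x: -16cos 2x
image of sin 2x: -16sin 2x
each image's coordinates form column j of the matrix


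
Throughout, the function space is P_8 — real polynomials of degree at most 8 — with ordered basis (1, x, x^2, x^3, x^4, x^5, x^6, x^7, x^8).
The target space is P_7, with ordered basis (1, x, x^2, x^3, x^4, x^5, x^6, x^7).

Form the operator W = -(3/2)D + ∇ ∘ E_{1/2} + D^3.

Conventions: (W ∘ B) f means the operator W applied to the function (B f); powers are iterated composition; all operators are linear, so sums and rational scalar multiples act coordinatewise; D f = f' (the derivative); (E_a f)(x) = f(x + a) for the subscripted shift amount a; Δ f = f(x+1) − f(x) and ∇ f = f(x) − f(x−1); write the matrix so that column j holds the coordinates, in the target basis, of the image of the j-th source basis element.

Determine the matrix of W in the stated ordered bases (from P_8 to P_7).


the matrix is [[0, -1/2, 0, 25/4, 0, 1/16, 0, 1/64, 0]; [0, 0, -1, 0, 25, 0, 3/8, 0, 1/8]; [0, 0, 0, -3/2, 0, 125/2, 0, 21/16, 0]; [0, 0, 0, 0, -2, 0, 125, 0, 7/2]; [0, 0, 0, 0, 0, -5/2, 0, 875/4, 0]; [0, 0, 0, 0, 0, 0, -3, 0, 350]; [0, 0, 0, 0, 0, 0, 0, -7/2, 0]; [0, 0, 0, 0, 0, 0, 0, 0, -4]] (rows listed top to bottom)

image of 1: 0
image of x: -1/2
image of x^2: -x
image of x^3: -(3/2)x^2 + 25/4
image of x^4: -2x^3 + 25x
image of x^5: -(5/2)x^4 + (125/2)x^2 + 1/16
image of x^6: -3x^5 + 125x^3 + (3/8)x
image of x^7: -(7/2)x^6 + (875/4)x^4 + (21/16)x^2 + 1/64
image of x^8: -4x^7 + 350x^5 + (7/2)x^3 + (1/8)x
each image's coordinates form column j of the matrix


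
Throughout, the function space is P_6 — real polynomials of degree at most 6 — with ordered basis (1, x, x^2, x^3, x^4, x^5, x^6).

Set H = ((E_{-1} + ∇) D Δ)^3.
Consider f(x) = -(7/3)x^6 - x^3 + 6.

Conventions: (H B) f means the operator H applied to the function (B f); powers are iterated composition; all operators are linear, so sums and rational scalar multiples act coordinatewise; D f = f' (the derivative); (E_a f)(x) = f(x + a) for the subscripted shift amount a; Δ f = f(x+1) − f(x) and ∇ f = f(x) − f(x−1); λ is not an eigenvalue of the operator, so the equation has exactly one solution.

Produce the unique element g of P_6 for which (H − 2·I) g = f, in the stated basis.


g(x) = (7/6)x^6 + (1/2)x^3 + 417

write g with unknown coordinates in the stated basis and equate coefficients in (H − 2·I) g = f
solving from the highest basis element down gives g = (7/6)x^6 + (1/2)x^3 + 417
check: H g = 840
so H g − 2·g = -(7/3)x^6 - x^3 + 6 = f ✓


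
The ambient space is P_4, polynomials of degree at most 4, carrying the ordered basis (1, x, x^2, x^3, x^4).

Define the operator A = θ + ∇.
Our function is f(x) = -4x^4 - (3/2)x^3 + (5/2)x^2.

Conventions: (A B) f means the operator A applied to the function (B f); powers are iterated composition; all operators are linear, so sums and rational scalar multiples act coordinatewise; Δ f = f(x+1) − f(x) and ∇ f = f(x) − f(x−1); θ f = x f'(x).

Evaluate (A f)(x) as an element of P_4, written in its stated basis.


g(x) = -16x^4 - (41/2)x^3 + (49/2)x^2 - (13/2)x

θ f = -16x^4 - (9/2)x^3 + 5x^2
∇ f = -16x^3 + (39/2)x^2 - (13/2)x
(θ + ∇) f = -16x^4 - (41/2)x^3 + (49/2)x^2 - (13/2)x


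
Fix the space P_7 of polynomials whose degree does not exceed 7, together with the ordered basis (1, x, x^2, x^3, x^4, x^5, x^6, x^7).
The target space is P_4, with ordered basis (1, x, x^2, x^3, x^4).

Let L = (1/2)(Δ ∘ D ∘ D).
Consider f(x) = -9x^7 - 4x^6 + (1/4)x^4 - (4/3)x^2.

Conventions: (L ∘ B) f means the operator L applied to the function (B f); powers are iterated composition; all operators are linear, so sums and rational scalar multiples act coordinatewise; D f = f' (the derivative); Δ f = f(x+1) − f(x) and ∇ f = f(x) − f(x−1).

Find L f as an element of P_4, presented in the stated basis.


the result is g(x) = -945x^4 - 2130x^3 - 2250x^2 - 1182x - 495/2

D f = -63x^6 - 24x^5 + x^3 - (8/3)x
D D f = -378x^5 - 120x^4 + 3x^2 - 8/3
Δ D D f = -1890x^4 - 4260x^3 - 4500x^2 - 2364x - 495
((1/2)(Δ ∘ D ∘ D)) f = -945x^4 - 2130x^3 - 2250x^2 - 1182x - 495/2


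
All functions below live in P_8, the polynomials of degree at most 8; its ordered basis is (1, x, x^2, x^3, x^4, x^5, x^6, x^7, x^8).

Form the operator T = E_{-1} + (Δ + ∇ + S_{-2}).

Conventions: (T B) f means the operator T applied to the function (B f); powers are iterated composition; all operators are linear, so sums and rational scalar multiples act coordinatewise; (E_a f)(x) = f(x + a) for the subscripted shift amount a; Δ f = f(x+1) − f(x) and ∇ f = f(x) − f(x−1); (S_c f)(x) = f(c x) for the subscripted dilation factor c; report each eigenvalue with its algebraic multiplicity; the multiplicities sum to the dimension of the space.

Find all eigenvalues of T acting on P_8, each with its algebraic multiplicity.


image of 1: 2
image of x: -x + 1
image of x^2: 5x^2 + 2x + 1
image of x^3: -7x^3 + 3x^2 + 3x + 1
image of x^4: 17x^4 + 4x^3 + 6x^2 + 4x + 1
image of x^5: -31x^5 + 5x^4 + 10x^3 + 10x^2 + 5x + 1
image of x^6: 65x^6 + 6x^5 + 15x^4 + 20x^3 + 15x^2 + 6x + 1
image of x^7: -127x^7 + 7x^6 + 21x^5 + 35x^4 + 35x^3 + 21x^2 + 7x + 1
image of x^8: 257x^8 + 8x^7 + 28x^6 + 56x^5 + 70x^4 + 56x^3 + 28x^2 + 8x + 1
the matrix is upper triangular; its diagonal is (2, -1, 5, -7, 17, -31, 65, -127, 257)
for a triangular matrix the eigenvalues are the diagonal entries, with algebraic multiplicity their repetition count

λ = -127 (multiplicity 1), λ = -31 (multiplicity 1), λ = -7 (multiplicity 1), λ = -1 (multiplicity 1), λ = 2 (multiplicity 1), λ = 5 (multiplicity 1), λ = 17 (multiplicity 1), λ = 65 (multiplicity 1), λ = 257 (multiplicity 1)


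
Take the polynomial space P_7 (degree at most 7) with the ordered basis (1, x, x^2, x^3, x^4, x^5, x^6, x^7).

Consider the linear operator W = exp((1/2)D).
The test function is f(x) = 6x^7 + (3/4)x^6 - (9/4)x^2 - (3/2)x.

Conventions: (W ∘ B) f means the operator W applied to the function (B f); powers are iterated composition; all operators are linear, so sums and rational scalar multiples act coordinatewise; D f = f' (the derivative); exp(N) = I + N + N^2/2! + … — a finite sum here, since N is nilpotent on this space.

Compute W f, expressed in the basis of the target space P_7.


g(x) = 6x^7 + (87/4)x^6 + (135/4)x^5 + (465/16)x^4 + 15x^3 + (153/64)x^2 - (189/64)x - 321/256

order-1 term: 21x^6 + (9/4)x^5 - (9/4)x - 3/4
order-2 term: (63/2)x^5 + (45/16)x^4 - 9/16
order-3 term: (105/4)x^4 + (15/8)x^3
order-4 term: (105/8)x^3 + (45/64)x^2
order-5 term: (63/16)x^2 + (9/64)x
order-6 term: (21/32)x + 3/256
order-7 term: 3/64
the series for exp((1/2)D) f terminates at order 7
exp((1/2)D) f = 6x^7 + (87/4)x^6 + (135/4)x^5 + (465/16)x^4 + 15x^3 + (153/64)x^2 - (189/64)x - 321/256


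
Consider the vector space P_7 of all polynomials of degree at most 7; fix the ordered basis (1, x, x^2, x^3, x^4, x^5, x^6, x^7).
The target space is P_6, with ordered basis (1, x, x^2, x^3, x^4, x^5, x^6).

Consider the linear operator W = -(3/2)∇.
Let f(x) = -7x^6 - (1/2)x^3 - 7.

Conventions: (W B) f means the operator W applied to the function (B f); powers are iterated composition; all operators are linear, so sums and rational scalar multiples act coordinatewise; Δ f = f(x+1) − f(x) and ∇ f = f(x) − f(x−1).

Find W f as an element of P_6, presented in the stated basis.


∇ f = -42x^5 + 105x^4 - 140x^3 + (207/2)x^2 - (81/2)x + 13/2
(-(3/2)∇) f = 63x^5 - (315/2)x^4 + 210x^3 - (621/4)x^2 + (243/4)x - 39/4

the image equals g(x) = 63x^5 - (315/2)x^4 + 210x^3 - (621/4)x^2 + (243/4)x - 39/4


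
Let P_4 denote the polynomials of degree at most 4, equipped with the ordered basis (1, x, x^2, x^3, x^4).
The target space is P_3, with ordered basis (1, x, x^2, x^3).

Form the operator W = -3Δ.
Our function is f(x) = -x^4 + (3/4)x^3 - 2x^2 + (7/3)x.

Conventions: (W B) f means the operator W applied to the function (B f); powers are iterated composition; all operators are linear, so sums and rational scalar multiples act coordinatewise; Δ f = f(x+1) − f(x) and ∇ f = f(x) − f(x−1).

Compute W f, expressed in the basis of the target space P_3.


Δ f = -4x^3 - (15/4)x^2 - (23/4)x + 1/12
(-3Δ) f = 12x^3 + (45/4)x^2 + (69/4)x - 1/4

the result is g(x) = 12x^3 + (45/4)x^2 + (69/4)x - 1/4


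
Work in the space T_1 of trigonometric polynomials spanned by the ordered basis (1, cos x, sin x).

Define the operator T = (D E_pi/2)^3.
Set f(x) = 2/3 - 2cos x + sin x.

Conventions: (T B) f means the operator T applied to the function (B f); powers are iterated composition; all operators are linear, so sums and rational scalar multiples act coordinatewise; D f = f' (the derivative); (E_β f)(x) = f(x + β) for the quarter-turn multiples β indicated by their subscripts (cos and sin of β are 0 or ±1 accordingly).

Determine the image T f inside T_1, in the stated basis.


the result is g(x) = 2cos x - sin x

E_pi/2 f = 2/3 + cos x + 2sin x
D E_pi/2 f = 2cos x - sin x
E_pi/2 (D E_pi/2) f = -cos x - 2sin x
D E_pi/2 (D E_pi/2) f = -2cos x + sin x
E_pi/2 (D E_pi/2) (D E_pi/2) f = cos x + 2sin x
D E_pi/2 (D E_pi/2) (D E_pi/2) f = 2cos x - sin x


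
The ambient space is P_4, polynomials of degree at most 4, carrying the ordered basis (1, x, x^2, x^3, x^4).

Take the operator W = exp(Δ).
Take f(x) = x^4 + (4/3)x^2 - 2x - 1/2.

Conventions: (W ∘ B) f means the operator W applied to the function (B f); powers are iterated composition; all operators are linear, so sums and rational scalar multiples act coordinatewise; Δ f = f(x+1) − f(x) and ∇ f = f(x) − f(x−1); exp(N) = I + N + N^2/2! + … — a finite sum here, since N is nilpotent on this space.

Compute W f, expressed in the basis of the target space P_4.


g(x) = x^4 + 4x^3 + (40/3)x^2 + (62/3)x + 91/6

order-1 term: 4x^3 + 6x^2 + (20/3)x + 1/3
order-2 term: 6x^2 + 12x + 25/3
order-3 term: 4x + 6
order-4 term: 1
the series for exp(Δ) f terminates at order 4
exp(Δ) f = x^4 + 4x^3 + (40/3)x^2 + (62/3)x + 91/6


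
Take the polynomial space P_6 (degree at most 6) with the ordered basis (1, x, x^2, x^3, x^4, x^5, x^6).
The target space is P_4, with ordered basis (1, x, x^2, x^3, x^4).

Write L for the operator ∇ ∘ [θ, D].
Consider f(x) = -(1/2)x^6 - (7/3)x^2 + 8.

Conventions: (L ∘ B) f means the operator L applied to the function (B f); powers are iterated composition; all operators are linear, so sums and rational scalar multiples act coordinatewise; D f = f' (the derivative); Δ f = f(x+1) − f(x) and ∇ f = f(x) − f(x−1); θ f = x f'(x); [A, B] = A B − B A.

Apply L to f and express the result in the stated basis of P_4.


D f = -3x^5 - (14/3)x
θ D f = -15x^5 - (14/3)x
θ f = -3x^6 - (14/3)x^2
D θ f = -18x^5 - (28/3)x
[θ, D] f = 3x^5 + (14/3)x
∇ [θ, D] f = 15x^4 - 30x^3 + 30x^2 - 15x + 23/3

the image equals g(x) = 15x^4 - 30x^3 + 30x^2 - 15x + 23/3


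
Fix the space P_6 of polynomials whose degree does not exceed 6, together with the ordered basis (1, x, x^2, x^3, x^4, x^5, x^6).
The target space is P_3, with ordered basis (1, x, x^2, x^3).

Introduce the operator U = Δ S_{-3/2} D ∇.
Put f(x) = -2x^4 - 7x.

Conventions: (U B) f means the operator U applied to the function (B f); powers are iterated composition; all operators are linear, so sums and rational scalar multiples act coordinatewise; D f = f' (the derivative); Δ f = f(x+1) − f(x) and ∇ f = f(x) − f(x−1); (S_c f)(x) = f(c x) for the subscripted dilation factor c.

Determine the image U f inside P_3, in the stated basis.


the image equals g(x) = -108x - 90

∇ f = -8x^3 + 12x^2 - 8x - 5
D ∇ f = -24x^2 + 24x - 8
S_{-3/2} D ∇ f = -54x^2 - 36x - 8
Δ S_{-3/2} D ∇ f = -108x - 90


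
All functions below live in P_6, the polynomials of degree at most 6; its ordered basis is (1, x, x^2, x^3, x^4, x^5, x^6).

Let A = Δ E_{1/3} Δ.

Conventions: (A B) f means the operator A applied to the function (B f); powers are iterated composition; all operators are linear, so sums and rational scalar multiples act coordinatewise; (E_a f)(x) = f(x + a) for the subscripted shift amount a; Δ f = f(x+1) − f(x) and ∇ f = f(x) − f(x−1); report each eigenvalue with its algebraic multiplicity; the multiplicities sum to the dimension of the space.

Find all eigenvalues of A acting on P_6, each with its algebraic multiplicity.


image of 1: 0
image of x: 0
image of x^2: 2
image of x^3: 6x + 8
image of x^4: 12x^2 + 32x + 70/3
image of x^5: 20x^3 + 80x^2 + (350/3)x + 1640/27
image of x^6: 30x^4 + 160x^3 + 350x^2 + (3280/9)x + 4054/27
the matrix is upper triangular; its diagonal is (0, 0, 0, 0, 0, 0, 0)
for a triangular matrix the eigenvalues are the diagonal entries, with algebraic multiplicity their repetition count

λ = 0 (multiplicity 7)


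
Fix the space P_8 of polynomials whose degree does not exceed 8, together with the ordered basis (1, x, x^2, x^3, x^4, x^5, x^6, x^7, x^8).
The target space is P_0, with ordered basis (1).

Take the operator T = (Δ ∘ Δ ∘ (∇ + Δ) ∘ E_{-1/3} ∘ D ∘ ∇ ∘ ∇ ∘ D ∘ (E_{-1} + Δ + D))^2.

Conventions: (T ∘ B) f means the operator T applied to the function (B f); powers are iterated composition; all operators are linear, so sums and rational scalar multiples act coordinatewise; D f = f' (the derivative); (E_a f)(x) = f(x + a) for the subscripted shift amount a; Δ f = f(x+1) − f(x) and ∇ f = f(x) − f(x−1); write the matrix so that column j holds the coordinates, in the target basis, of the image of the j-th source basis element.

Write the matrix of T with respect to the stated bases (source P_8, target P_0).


image of 1: 0
image of x: 0
image of x^2: 0
image of x^3: 0
image of x^4: 0
image of x^5: 0
image of x^6: 0
image of x^7: 0
image of x^8: 0
each image's coordinates form column j of the matrix

the matrix is [[0, 0, 0, 0, 0, 0, 0, 0, 0]] (rows listed top to bottom)


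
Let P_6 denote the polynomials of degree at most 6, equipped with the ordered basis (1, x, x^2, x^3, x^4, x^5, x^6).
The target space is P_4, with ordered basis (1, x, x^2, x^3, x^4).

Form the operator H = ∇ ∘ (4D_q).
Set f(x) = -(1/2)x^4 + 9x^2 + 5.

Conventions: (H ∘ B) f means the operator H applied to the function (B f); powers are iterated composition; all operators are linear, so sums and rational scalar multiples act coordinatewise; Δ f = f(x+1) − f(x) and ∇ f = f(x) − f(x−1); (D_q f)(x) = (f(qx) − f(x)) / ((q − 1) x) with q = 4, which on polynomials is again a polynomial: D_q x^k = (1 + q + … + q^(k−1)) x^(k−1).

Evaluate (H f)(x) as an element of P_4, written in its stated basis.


D_q f = -(85/2)x^3 + 45x
(4D_q) f = -170x^3 + 180x
∇ (4D_q) f = -510x^2 + 510x + 10

the image equals g(x) = -510x^2 + 510x + 10


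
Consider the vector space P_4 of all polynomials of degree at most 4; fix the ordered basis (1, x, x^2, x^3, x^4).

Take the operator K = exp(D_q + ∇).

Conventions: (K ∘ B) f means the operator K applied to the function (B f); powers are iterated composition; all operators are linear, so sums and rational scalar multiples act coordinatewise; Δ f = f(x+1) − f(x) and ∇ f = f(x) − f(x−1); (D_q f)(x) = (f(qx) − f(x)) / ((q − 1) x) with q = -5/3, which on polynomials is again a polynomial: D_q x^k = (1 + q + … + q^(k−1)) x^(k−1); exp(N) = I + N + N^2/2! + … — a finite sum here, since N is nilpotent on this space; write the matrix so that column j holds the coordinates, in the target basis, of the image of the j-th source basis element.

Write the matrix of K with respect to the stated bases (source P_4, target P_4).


image of 1: 1
image of x: x + 2
image of x^2: x^2 + (4/3)x + 1/3
image of x^3: x^3 + (46/9)x^2 + (11/27)x - 185/81
image of x^4: x^4 + (40/27)x^3 - (538/243)x^2 - (1180/2187)x + 4750/2187
each image's coordinates form column j of the matrix

the matrix is [[1, 2, 1/3, -185/81, 4750/2187]; [0, 1, 4/3, 11/27, -1180/2187]; [0, 0, 1, 46/9, -538/243]; [0, 0, 0, 1, 40/27]; [0, 0, 0, 0, 1]] (rows listed top to bottom)


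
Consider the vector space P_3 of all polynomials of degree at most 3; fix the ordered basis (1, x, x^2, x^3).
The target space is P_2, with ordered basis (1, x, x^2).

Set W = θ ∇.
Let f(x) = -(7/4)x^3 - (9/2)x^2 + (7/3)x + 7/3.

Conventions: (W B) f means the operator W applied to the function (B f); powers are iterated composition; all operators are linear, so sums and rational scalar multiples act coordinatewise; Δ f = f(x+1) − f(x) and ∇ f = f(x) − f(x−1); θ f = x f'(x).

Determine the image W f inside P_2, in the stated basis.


∇ f = -(21/4)x^2 - (15/4)x + 61/12
θ ∇ f = -(21/2)x^2 - (15/4)x

the result is g(x) = -(21/2)x^2 - (15/4)x


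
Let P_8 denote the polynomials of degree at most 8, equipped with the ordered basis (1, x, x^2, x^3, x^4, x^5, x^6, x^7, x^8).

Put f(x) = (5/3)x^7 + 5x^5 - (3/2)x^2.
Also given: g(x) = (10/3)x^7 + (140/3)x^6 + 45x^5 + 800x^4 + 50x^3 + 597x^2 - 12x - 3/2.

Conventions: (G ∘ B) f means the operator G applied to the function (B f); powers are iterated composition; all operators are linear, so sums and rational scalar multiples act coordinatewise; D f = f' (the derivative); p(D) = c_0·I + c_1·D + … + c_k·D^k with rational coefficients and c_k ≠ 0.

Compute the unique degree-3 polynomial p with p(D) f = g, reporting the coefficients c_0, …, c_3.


D^0 f = (5/3)x^7 + 5x^5 - (3/2)x^2
D^1 f = (35/3)x^6 + 25x^4 - 3x
D^2 f = 70x^5 + 100x^3 - 3
D^3 f = 350x^4 + 300x^2
matching coefficients of g against c_0 f + c_1 Df + … from the top degree down determines the c_i
solution: c_0 = 2, c_1 = 4, c_2 = 1/2, c_3 = 2

p(D) = 2·I + 4·D + (1/2)·D^2 + 2·D^3, i.e. c_0 = 2, c_1 = 4, c_2 = 1/2, c_3 = 2


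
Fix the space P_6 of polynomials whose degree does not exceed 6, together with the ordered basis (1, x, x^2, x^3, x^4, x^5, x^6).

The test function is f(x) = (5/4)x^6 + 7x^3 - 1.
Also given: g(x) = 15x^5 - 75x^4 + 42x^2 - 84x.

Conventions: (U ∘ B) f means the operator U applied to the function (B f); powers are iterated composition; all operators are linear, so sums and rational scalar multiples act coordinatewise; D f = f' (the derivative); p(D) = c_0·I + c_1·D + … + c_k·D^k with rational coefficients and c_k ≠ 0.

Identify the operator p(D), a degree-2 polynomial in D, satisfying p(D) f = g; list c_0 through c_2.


D^0 f = (5/4)x^6 + 7x^3 - 1
D^1 f = (15/2)x^5 + 21x^2
D^2 f = (75/2)x^4 + 42x
matching coefficients of g against c_0 f + c_1 Df + … from the top degree down determines the c_i
solution: c_0 = 0, c_1 = 2, c_2 = -2

c_0 = 0, c_1 = 2, c_2 = -2


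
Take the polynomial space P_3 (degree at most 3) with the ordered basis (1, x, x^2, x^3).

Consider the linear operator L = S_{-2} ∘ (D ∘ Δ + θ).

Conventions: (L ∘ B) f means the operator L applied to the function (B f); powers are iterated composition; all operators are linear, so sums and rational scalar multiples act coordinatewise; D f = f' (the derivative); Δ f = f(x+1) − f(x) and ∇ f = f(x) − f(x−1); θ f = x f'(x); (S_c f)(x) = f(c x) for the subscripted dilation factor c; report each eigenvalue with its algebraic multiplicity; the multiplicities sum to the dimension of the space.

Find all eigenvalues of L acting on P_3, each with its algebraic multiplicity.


image of 1: 0
image of x: -2x
image of x^2: 8x^2 + 2
image of x^3: -24x^3 - 12x + 3
the matrix is upper triangular; its diagonal is (0, -2, 8, -24)
for a triangular matrix the eigenvalues are the diagonal entries, with algebraic multiplicity their repetition count

λ = -24 (multiplicity 1), λ = -2 (multiplicity 1), λ = 0 (multiplicity 1), λ = 8 (multiplicity 1)


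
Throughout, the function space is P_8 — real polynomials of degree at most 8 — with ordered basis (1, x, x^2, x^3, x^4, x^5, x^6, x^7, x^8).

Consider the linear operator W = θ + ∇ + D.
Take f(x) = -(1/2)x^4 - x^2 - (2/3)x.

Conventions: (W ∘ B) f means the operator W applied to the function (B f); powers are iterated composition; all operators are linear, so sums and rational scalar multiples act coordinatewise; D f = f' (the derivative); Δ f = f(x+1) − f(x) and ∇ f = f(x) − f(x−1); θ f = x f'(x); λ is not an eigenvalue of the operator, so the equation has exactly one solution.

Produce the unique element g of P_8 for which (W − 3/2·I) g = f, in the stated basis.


g(x) = -(1/5)x^4 + (16/15)x^3 - (86/5)x^2 - (2164/15)x - 8102/45

write g with unknown coordinates in the stated basis and equate coefficients in (W − 3/2·I) g = f
solving from the highest basis element down gives g = -(1/5)x^4 + (16/15)x^3 - (86/5)x^2 - (2164/15)x - 8102/45
check: W g = -(4/5)x^4 + (8/5)x^3 - (134/5)x^2 - (3256/15)x - 4051/15
so W g − 3/2·g = -(1/2)x^4 - x^2 - (2/3)x = f ✓


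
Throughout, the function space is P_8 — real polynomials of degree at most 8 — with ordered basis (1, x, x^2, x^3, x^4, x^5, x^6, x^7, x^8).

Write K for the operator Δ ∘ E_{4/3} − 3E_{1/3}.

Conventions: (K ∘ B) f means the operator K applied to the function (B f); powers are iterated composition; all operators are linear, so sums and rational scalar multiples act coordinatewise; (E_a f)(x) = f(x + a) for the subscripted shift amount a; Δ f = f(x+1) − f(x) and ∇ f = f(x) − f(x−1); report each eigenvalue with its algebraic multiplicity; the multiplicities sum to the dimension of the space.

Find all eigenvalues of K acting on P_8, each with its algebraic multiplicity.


image of 1: -3
image of x: -3x
image of x^2: -3x^2 + 10/3
image of x^3: -3x^3 + 10x + 92/9
image of x^4: -3x^4 + 20x^2 + (368/9)x + 238/9
image of x^5: -3x^5 + (100/3)x^3 + (920/9)x^2 + (1190/9)x + 5260/81
image of x^6: -3x^6 + 50x^4 + (1840/9)x^3 + (1190/3)x^2 + (10520/27)x + 37850/243
image of x^7: -3x^7 + 70x^5 + (3220/9)x^4 + (8330/9)x^3 + (36820/27)x^2 + (264950/243)x + 89684/243
image of x^8: -3x^8 + (280/3)x^6 + (5152/9)x^5 + (16660/9)x^4 + (294560/81)x^3 + (1059800/243)x^2 + (717472/243)x + 1899754/2187
the matrix is upper triangular; its diagonal is (-3, -3, -3, -3, -3, -3, -3, -3, -3)
for a triangular matrix the eigenvalues are the diagonal entries, with algebraic multiplicity their repetition count

λ = -3 (multiplicity 9)


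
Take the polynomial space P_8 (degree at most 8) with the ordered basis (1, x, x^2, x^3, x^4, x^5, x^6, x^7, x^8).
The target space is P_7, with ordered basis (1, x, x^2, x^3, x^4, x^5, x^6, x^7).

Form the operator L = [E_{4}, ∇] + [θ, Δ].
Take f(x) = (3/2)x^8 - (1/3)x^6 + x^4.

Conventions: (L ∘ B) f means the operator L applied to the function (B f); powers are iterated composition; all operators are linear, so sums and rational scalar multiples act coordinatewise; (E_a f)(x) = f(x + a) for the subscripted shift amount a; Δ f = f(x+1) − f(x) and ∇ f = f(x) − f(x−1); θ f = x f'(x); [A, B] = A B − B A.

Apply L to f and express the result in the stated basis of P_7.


the result is g(x) = -12x^7 - 84x^6 - 250x^5 - 410x^4 - 404x^3 - 244x^2 - 86x - 14

∇ f = 12x^7 - 42x^6 + 82x^5 - 100x^4 + (244/3)x^3 - 43x^2 + 14x - 13/6
E_{4} ∇ f = 12x^7 + 294x^6 + 3106x^5 + 18340x^4 + (196084/3)x^3 + 140581x^2 + 168950x + 525091/6
E_{4} f = (3/2)x^8 + 48x^7 + (2015/3)x^6 + 5368x^5 + 26801x^4 + (256816/3)x^3 + 170848x^2 + 194816x + 291584/3
∇ E_{4} f = 12x^7 + 294x^6 + 3106x^5 + 18340x^4 + (196084/3)x^3 + 140581x^2 + 168950x + 525091/6
[E_{4}, ∇] f = 0
Δ f = 12x^7 + 42x^6 + 82x^5 + 100x^4 + (244/3)x^3 + 43x^2 + 14x + 13/6
θ Δ f = 84x^7 + 252x^6 + 410x^5 + 400x^4 + 244x^3 + 86x^2 + 14x
θ f = 12x^8 - 2x^6 + 4x^4
Δ θ f = 96x^7 + 336x^6 + 660x^5 + 810x^4 + 648x^3 + 330x^2 + 100x + 14
[θ, Δ] f = -12x^7 - 84x^6 - 250x^5 - 410x^4 - 404x^3 - 244x^2 - 86x - 14
([E_{4}, ∇] + [θ, Δ]) f = -12x^7 - 84x^6 - 250x^5 - 410x^4 - 404x^3 - 244x^2 - 86x - 14


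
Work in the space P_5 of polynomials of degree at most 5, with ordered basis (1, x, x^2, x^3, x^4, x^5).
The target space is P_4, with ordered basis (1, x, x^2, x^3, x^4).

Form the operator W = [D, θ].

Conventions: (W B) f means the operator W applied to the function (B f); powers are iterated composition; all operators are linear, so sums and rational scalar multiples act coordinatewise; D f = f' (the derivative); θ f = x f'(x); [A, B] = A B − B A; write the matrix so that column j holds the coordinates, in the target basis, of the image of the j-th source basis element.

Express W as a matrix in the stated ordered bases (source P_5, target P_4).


image of 1: 0
image of x: 1
image of x^2: 2x
image of x^3: 3x^2
image of x^4: 4x^3
image of x^5: 5x^4
each image's coordinates form column j of the matrix

the matrix is [[0, 1, 0, 0, 0, 0]; [0, 0, 2, 0, 0, 0]; [0, 0, 0, 3, 0, 0]; [0, 0, 0, 0, 4, 0]; [0, 0, 0, 0, 0, 5]] (rows listed top to bottom)


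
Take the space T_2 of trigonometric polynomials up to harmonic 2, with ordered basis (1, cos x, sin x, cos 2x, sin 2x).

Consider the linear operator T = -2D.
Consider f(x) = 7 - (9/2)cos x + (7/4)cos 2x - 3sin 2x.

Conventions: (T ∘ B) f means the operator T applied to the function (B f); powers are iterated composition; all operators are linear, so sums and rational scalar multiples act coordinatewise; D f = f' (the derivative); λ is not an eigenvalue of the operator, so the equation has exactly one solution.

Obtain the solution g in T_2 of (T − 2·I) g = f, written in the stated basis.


write g with unknown coordinates in the stated basis and equate coefficients in (T − 2·I) g = f
solving from the highest basis element down gives g = -7/2 + (9/8)cos x + (9/8)sin x - (31/40)cos 2x - (1/20)sin 2x
check: T g = -(9/4)cos x + (9/4)sin x + (1/5)cos 2x - (31/10)sin 2x
so T g − 2·g = 7 - (9/2)cos x + (7/4)cos 2x - 3sin 2x = f ✓

g(x) = -7/2 + (9/8)cos x + (9/8)sin x - (31/40)cos 2x - (1/20)sin 2x


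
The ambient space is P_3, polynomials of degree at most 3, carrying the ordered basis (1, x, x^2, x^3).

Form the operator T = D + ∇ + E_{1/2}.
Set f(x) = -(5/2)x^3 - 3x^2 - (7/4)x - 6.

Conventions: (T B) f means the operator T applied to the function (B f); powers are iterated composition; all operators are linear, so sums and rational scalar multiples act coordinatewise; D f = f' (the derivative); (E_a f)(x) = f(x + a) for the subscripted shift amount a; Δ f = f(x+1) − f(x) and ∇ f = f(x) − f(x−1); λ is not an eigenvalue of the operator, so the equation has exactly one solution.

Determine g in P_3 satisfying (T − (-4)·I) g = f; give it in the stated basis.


g(x) = -(1/2)x^3 + (3/20)x^2 - (29/40)x - 281/400

write g with unknown coordinates in the stated basis and equate coefficients in (T − (-4)·I) g = f
solving from the highest basis element down gives g = -(1/2)x^3 + (3/20)x^2 - (29/40)x - 281/400
check: T g = -(1/2)x^3 - (18/5)x^2 + (23/20)x - 319/100
so T g − (-4)·g = -(5/2)x^3 - 3x^2 - (7/4)x - 6 = f ✓


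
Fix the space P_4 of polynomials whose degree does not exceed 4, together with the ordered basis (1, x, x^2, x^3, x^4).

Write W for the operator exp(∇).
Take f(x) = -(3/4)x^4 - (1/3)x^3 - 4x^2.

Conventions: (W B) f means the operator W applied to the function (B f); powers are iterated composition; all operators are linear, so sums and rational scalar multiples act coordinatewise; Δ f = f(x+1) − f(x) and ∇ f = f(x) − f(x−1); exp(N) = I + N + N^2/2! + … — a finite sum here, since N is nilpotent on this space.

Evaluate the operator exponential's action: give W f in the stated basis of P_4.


order-1 term: -3x^3 + (7/2)x^2 - 10x + 53/12
order-2 term: -(9/2)x^2 + 8x - 33/4
order-3 term: -3x + 25/6
order-4 term: -3/4
the series for exp(∇) f terminates at order 4
exp(∇) f = -(3/4)x^4 - (10/3)x^3 - 5x^2 - 5x - 5/12

the result is g(x) = -(3/4)x^4 - (10/3)x^3 - 5x^2 - 5x - 5/12


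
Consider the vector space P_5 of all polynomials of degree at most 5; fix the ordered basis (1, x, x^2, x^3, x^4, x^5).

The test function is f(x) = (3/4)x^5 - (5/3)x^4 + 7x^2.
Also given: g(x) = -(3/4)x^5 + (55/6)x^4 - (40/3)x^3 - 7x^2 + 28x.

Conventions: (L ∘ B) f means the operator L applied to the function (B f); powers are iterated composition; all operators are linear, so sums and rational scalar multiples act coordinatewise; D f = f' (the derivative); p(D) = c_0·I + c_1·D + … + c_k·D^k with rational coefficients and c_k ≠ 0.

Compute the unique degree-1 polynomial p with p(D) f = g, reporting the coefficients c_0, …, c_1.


D^0 f = (3/4)x^5 - (5/3)x^4 + 7x^2
D^1 f = (15/4)x^4 - (20/3)x^3 + 14x
matching coefficients of g against c_0 f + c_1 Df + … from the top degree down determines the c_i
solution: c_0 = -1, c_1 = 2

c_0 = -1, c_1 = 2


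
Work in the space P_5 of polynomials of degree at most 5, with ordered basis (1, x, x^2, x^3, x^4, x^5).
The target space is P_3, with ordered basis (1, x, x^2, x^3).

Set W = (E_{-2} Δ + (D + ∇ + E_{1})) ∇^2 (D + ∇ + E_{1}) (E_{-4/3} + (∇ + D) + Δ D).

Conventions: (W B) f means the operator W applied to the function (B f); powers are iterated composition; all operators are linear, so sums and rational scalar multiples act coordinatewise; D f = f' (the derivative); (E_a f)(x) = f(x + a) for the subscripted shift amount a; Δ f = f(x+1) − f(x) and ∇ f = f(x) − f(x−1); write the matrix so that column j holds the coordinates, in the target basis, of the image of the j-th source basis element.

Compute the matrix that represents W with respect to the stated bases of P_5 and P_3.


image of 1: 0
image of x: 0
image of x^2: 2
image of x^3: 6x + 40
image of x^4: 12x^2 + 160x + 682/3
image of x^5: 20x^3 + 400x^2 + (3410/3)x + 6460/27
each image's coordinates form column j of the matrix

the matrix is [[0, 0, 2, 40, 682/3, 6460/27]; [0, 0, 0, 6, 160, 3410/3]; [0, 0, 0, 0, 12, 400]; [0, 0, 0, 0, 0, 20]] (rows listed top to bottom)


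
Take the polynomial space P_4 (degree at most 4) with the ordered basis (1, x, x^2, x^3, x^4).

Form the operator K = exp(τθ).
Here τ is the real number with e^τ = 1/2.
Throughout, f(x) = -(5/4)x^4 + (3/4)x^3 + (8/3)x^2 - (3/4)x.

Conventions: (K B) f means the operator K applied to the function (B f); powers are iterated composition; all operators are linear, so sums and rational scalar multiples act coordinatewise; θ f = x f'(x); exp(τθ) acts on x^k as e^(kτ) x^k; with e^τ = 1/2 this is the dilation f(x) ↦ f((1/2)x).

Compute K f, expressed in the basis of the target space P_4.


exp(τθ) x^k = e^(kτ) x^k; with e^τ = 1/2 this sends x^k to (1/2)^k x^k
x ↦ 1/2 x
x^2 ↦ 1/4 x^2
x^3 ↦ 1/8 x^3
x^4 ↦ 1/16 x^4
applying this coordinatewise to f: exp(τθ) f = -(5/64)x^4 + (3/32)x^3 + (2/3)x^2 - (3/8)x

g(x) = -(5/64)x^4 + (3/32)x^3 + (2/3)x^2 - (3/8)x
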